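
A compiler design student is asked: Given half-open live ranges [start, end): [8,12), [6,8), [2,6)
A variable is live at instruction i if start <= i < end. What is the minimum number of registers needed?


Live ranges:
  Var0: [8, 12)
  Var1: [6, 8)
  Var2: [2, 6)
Sweep-line events (position, delta, active):
  pos=2 start -> active=1
  pos=6 end -> active=0
  pos=6 start -> active=1
  pos=8 end -> active=0
  pos=8 start -> active=1
  pos=12 end -> active=0
Maximum simultaneous active: 1
Minimum registers needed: 1

1


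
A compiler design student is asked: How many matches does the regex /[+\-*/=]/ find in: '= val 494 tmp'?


Pattern: /[+\-*/=]/ (operators)
Input: '= val 494 tmp'
Scanning for matches:
  Match 1: '='
Total matches: 1

1


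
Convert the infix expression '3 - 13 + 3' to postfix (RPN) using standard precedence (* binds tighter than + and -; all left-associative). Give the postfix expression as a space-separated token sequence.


Applying the shunting-yard algorithm:
  Operand 3 -> output
  Push '-' onto operator stack -> op-stack: [-]
  Operand 13 -> output
  See '+' (prec 1); top '-' (prec 1) >= it -> pop '-' to output
  Push '+' onto operator stack -> op-stack: [+]
  Operand 3 -> output
  End of input: pop '+' to output
Postfix result: 3 13 - 3 +

3 13 - 3 +


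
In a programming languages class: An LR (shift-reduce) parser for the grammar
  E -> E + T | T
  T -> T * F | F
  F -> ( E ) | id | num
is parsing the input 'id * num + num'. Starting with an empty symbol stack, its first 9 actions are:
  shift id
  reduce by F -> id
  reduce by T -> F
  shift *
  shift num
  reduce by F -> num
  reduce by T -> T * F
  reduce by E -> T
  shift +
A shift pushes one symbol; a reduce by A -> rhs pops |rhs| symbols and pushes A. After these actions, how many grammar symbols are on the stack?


Tracking the symbol stack through each action:
  Action 1: shift 'id' : push -> stack = [id] (size 1)
  Action 2: reduce by F -> id : pop 1, push F -> stack = [F] (size 1)
  Action 3: reduce by T -> F : pop 1, push T -> stack = [T] (size 1)
  Action 4: shift '*' : push -> stack = [T, *] (size 2)
  Action 5: shift 'num' : push -> stack = [T, *, num] (size 3)
  Action 6: reduce by F -> num : pop 1, push F -> stack = [T, *, F] (size 3)
  Action 7: reduce by T -> T * F : pop 3, push T -> stack = [T] (size 1)
  Action 8: reduce by E -> T : pop 1, push E -> stack = [E] (size 1)
  Action 9: shift '+' : push -> stack = [E, +] (size 2)
Final stack size: 2

2


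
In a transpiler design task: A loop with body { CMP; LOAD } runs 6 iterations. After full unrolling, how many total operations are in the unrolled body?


Loop body operations: CMP, LOAD (2 ops per iteration)
Unrolling 6 iterations:
  Iteration 1: CMP, LOAD (2 ops)
  Iteration 2: CMP, LOAD (2 ops)
  Iteration 3: CMP, LOAD (2 ops)
  Iteration 4: CMP, LOAD (2 ops)
  Iteration 5: CMP, LOAD (2 ops)
  Iteration 6: CMP, LOAD (2 ops)
Total: 6 iterations * 2 ops/iter = 12 operations

12


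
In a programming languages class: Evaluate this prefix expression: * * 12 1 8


Parsing prefix expression: * * 12 1 8
Step 1: Innermost operation '* 12 1'
  12 * 1 = 12
Step 2: Outer operation '* [12] 8'
  12 * 8 = 96

96


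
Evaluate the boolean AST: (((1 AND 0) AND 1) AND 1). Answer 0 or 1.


Step 1: Evaluate inner node
  1 AND 0 = 0
Step 2: Evaluate next node
  0 AND 1 = 0
Step 3: Evaluate root node
  0 AND 1 = 0

0


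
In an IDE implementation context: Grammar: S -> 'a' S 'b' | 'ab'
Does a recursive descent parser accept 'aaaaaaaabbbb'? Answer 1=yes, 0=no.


Grammar accepts strings of the form a^n b^n (n >= 1)
Word: 'aaaaaaaabbbb'
Counting: 8 a's and 4 b's
Check: 8 == 4? No
Mismatch: a-count != b-count
Rejected

0


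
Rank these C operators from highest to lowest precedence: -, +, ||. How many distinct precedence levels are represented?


Looking up precedence for each operator:
  - -> precedence 5
  + -> precedence 5
  || -> precedence 1
Sorted highest to lowest: -, +, ||
Distinct precedence values: [5, 1]
Number of distinct levels: 2

2


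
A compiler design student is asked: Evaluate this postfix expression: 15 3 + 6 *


Processing tokens left to right:
Push 15, Push 3
Pop 15 and 3, compute 15 + 3 = 18, push 18
Push 6
Pop 18 and 6, compute 18 * 6 = 108, push 108
Stack result: 108

108


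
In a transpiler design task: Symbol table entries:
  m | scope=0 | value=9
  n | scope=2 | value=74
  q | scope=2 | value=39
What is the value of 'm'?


Searching symbol table for 'm':
  m | scope=0 | value=9 <- MATCH
  n | scope=2 | value=74
  q | scope=2 | value=39
Found 'm' at scope 0 with value 9

9


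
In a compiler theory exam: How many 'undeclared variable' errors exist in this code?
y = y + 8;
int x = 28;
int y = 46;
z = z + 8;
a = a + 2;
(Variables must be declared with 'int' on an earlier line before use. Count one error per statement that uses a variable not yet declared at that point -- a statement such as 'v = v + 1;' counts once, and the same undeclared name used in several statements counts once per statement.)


Scanning code line by line:
  Line 1: use 'y' -> ERROR (undeclared)
  Line 2: declare 'x' -> declared = ['x']
  Line 3: declare 'y' -> declared = ['x', 'y']
  Line 4: use 'z' -> ERROR (undeclared)
  Line 5: use 'a' -> ERROR (undeclared)
Total undeclared variable errors: 3

3


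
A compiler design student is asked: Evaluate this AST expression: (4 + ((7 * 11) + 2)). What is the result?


Expression: (4 + ((7 * 11) + 2))
Evaluating step by step:
  7 * 11 = 77
  77 + 2 = 79
  4 + 79 = 83
Result: 83

83


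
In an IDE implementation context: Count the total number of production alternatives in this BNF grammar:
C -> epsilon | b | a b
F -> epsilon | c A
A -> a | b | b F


Counting alternatives per rule:
  C: 3 alternative(s)
  F: 2 alternative(s)
  A: 3 alternative(s)
Sum: 3 + 2 + 3 = 8

8


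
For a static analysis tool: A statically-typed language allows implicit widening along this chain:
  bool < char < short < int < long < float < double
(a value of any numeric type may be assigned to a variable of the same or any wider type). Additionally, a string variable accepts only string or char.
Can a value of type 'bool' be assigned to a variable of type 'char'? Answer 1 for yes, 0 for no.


Target variable type: char
Source value type: bool
Numeric ranks: bool=0, char=1
Widening allowed iff rank(source) <= rank(target): 0 <= 1? Yes
Result: 1

1


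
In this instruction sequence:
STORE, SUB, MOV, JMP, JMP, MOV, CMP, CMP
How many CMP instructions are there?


Scanning instruction sequence for CMP:
  Position 1: STORE
  Position 2: SUB
  Position 3: MOV
  Position 4: JMP
  Position 5: JMP
  Position 6: MOV
  Position 7: CMP <- MATCH
  Position 8: CMP <- MATCH
Matches at positions: [7, 8]
Total CMP count: 2

2


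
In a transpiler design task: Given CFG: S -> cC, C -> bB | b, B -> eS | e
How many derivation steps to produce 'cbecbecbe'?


Grammar: S -> cC, C -> bB | b, B -> eS | e
Deriving 'cbecbecbe':
Step 1: S -> cC => cC
Step 2: C -> bB => cbB
Step 3: B -> eS => cbeS
Step 4: S -> cC => cbecC
Step 5: C -> bB => cbecbB
Step 6: B -> eS => cbecbeS
Step 7: S -> cC => cbecbecC
Step 8: C -> bB => cbecbecbB
Step 9: B -> e => cbecbecbe
Total derivation steps: 9

9


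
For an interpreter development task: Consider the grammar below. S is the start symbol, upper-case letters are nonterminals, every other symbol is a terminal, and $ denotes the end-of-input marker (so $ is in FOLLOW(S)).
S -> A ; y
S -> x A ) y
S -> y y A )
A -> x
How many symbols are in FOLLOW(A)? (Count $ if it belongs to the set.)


S is the start symbol and does not occur in any rule body, so FOLLOW(S) = {$}.
Examining every occurrence of A in a rule body:
  S -> A ; y : A is followed by terminal ';' -> add ';'
  S -> x A ) y : A is followed by terminal ')' -> add ')'
  S -> y y A ) : A is followed by terminal ')' -> add ')' (already in the set)
  A -> x : A does not occur in the body -> contributes nothing
FOLLOW(A) = {), ;}
Count: 2

2


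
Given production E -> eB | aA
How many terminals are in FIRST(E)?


Production: E -> eB | aA
Examining each alternative for leading terminals:
  E -> eB : first terminal = 'e'
  E -> aA : first terminal = 'a'
FIRST(E) = {a, e}
Count: 2

2


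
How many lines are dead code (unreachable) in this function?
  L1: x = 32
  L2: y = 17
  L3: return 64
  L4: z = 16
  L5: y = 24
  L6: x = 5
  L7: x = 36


Analyzing control flow:
  L1: reachable (before return)
  L2: reachable (before return)
  L3: reachable (return statement)
  L4: DEAD (after return at L3)
  L5: DEAD (after return at L3)
  L6: DEAD (after return at L3)
  L7: DEAD (after return at L3)
Return at L3, total lines = 7
Dead lines: L4 through L7
Count: 4

4


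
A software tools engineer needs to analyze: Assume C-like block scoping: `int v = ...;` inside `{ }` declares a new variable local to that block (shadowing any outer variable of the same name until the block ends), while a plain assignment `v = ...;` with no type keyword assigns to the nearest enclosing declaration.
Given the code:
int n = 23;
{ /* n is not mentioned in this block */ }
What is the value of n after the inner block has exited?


Analyzing scoping rules:
Outer scope: declares n = 23
Inner block: n is neither redeclared nor assigned -> unchanged
After the block -> 23
Result: 23

23


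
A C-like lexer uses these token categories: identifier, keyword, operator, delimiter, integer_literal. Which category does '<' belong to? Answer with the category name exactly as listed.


Token: '<'
Checking categories:
  identifier: no
  integer_literal: no
  operator: YES
  keyword: no
  delimiter: no
Category: operator

operator


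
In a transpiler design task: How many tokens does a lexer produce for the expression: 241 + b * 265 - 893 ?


Scanning '241 + b * 265 - 893'
Token 1: '241' -> integer_literal
Token 2: '+' -> operator
Token 3: 'b' -> identifier
Token 4: '*' -> operator
Token 5: '265' -> integer_literal
Token 6: '-' -> operator
Token 7: '893' -> integer_literal
Total tokens: 7

7


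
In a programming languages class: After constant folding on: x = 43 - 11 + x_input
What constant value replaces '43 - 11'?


Identifying constant sub-expression:
  Original: x = 43 - 11 + x_input
  43 and 11 are both compile-time constants
  Evaluating: 43 - 11 = 32
  After folding: x = 32 + x_input

32


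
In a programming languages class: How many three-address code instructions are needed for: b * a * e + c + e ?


Expression: b * a * e + c + e
Generating three-address code (respecting * over +/- precedence):
  Instruction 1: t1 = b * a
  Instruction 2: t2 = t1 * e
  Instruction 3: t3 = t2 + c
  Instruction 4: t4 = t3 + e
Total instructions: 4

4


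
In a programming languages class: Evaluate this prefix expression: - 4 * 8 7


Parsing prefix expression: - 4 * 8 7
Step 1: Innermost operation '* 8 7'
  8 * 7 = 56
Step 2: Outer operation '- 4 [56]'
  4 - 56 = -52

-52


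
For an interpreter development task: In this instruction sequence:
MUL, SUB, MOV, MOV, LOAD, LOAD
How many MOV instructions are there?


Scanning instruction sequence for MOV:
  Position 1: MUL
  Position 2: SUB
  Position 3: MOV <- MATCH
  Position 4: MOV <- MATCH
  Position 5: LOAD
  Position 6: LOAD
Matches at positions: [3, 4]
Total MOV count: 2

2


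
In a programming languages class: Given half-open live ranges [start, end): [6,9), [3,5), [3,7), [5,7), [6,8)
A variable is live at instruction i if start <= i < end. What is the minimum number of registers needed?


Live ranges:
  Var0: [6, 9)
  Var1: [3, 5)
  Var2: [3, 7)
  Var3: [5, 7)
  Var4: [6, 8)
Sweep-line events (position, delta, active):
  pos=3 start -> active=1
  pos=3 start -> active=2
  pos=5 end -> active=1
  pos=5 start -> active=2
  pos=6 start -> active=3
  pos=6 start -> active=4
  pos=7 end -> active=3
  pos=7 end -> active=2
  pos=8 end -> active=1
  pos=9 end -> active=0
Maximum simultaneous active: 4
Minimum registers needed: 4

4


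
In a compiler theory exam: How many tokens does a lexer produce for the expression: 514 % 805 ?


Scanning '514 % 805'
Token 1: '514' -> integer_literal
Token 2: '%' -> operator
Token 3: '805' -> integer_literal
Total tokens: 3

3


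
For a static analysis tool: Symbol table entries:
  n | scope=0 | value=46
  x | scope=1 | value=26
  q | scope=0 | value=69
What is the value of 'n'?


Searching symbol table for 'n':
  n | scope=0 | value=46 <- MATCH
  x | scope=1 | value=26
  q | scope=0 | value=69
Found 'n' at scope 0 with value 46

46


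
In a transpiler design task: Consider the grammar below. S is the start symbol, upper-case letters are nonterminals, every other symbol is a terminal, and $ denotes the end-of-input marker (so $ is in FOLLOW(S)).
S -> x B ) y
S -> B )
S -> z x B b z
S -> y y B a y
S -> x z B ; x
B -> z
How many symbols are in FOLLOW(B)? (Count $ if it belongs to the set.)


S is the start symbol and does not occur in any rule body, so FOLLOW(S) = {$}.
Examining every occurrence of B in a rule body:
  S -> x B ) y : B is followed by terminal ')' -> add ')'
  S -> B ) : B is followed by terminal ')' -> add ')' (already in the set)
  S -> z x B b z : B is followed by terminal 'b' -> add 'b'
  S -> y y B a y : B is followed by terminal 'a' -> add 'a'
  S -> x z B ; x : B is followed by terminal ';' -> add ';'
  B -> z : B does not occur in the body -> contributes nothing
FOLLOW(B) = {), ;, a, b}
Count: 4

4


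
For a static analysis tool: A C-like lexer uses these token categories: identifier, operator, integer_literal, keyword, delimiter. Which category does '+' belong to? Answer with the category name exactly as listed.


Token: '+'
Checking categories:
  identifier: no
  integer_literal: no
  operator: YES
  keyword: no
  delimiter: no
Category: operator

operator


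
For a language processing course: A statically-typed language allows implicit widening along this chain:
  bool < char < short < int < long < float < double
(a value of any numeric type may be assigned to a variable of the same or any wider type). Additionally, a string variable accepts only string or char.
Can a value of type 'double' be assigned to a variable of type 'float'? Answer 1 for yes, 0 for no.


Target variable type: float
Source value type: double
Numeric ranks: double=6, float=5
Widening allowed iff rank(source) <= rank(target): 6 <= 5? No
Result: 0

0


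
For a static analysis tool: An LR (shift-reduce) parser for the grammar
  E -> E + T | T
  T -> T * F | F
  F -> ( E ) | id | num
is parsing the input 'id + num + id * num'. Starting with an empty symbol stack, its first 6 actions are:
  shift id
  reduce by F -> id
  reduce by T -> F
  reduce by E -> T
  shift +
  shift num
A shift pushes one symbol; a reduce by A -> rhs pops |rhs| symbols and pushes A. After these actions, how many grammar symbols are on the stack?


Tracking the symbol stack through each action:
  Action 1: shift 'id' : push -> stack = [id] (size 1)
  Action 2: reduce by F -> id : pop 1, push F -> stack = [F] (size 1)
  Action 3: reduce by T -> F : pop 1, push T -> stack = [T] (size 1)
  Action 4: reduce by E -> T : pop 1, push E -> stack = [E] (size 1)
  Action 5: shift '+' : push -> stack = [E, +] (size 2)
  Action 6: shift 'num' : push -> stack = [E, +, num] (size 3)
Final stack size: 3

3


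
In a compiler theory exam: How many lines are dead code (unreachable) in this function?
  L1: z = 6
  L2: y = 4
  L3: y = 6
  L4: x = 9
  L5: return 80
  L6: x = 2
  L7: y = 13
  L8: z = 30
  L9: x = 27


Analyzing control flow:
  L1: reachable (before return)
  L2: reachable (before return)
  L3: reachable (before return)
  L4: reachable (before return)
  L5: reachable (return statement)
  L6: DEAD (after return at L5)
  L7: DEAD (after return at L5)
  L8: DEAD (after return at L5)
  L9: DEAD (after return at L5)
Return at L5, total lines = 9
Dead lines: L6 through L9
Count: 4

4


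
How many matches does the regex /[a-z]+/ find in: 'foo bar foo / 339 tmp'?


Pattern: /[a-z]+/ (identifiers)
Input: 'foo bar foo / 339 tmp'
Scanning for matches:
  Match 1: 'foo'
  Match 2: 'bar'
  Match 3: 'foo'
  Match 4: 'tmp'
Total matches: 4

4


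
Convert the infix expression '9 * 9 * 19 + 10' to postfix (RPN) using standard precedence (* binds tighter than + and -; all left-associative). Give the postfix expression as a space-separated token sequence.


Applying the shunting-yard algorithm:
  Operand 9 -> output
  Push '*' onto operator stack -> op-stack: [*]
  Operand 9 -> output
  See '*' (prec 2); top '*' (prec 2) >= it -> pop '*' to output
  Push '*' onto operator stack -> op-stack: [*]
  Operand 19 -> output
  See '+' (prec 1); top '*' (prec 2) >= it -> pop '*' to output
  Push '+' onto operator stack -> op-stack: [+]
  Operand 10 -> output
  End of input: pop '+' to output
Postfix result: 9 9 * 19 * 10 +

9 9 * 19 * 10 +


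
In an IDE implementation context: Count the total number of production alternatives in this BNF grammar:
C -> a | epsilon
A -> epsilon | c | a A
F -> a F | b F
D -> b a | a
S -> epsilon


Counting alternatives per rule:
  C: 2 alternative(s)
  A: 3 alternative(s)
  F: 2 alternative(s)
  D: 2 alternative(s)
  S: 1 alternative(s)
Sum: 2 + 3 + 2 + 2 + 1 = 10

10


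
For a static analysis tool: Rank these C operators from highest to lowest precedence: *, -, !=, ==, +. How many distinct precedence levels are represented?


Looking up precedence for each operator:
  * -> precedence 6
  - -> precedence 5
  != -> precedence 3
  == -> precedence 3
  + -> precedence 5
Sorted highest to lowest: *, -, +, !=, ==
Distinct precedence values: [6, 5, 3]
Number of distinct levels: 3

3


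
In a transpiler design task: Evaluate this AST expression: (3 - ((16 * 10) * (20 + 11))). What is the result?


Expression: (3 - ((16 * 10) * (20 + 11)))
Evaluating step by step:
  16 * 10 = 160
  20 + 11 = 31
  160 * 31 = 4960
  3 - 4960 = -4957
Result: -4957

-4957


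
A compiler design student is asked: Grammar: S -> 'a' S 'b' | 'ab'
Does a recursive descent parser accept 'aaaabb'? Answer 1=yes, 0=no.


Grammar accepts strings of the form a^n b^n (n >= 1)
Word: 'aaaabb'
Counting: 4 a's and 2 b's
Check: 4 == 2? No
Mismatch: a-count != b-count
Rejected

0


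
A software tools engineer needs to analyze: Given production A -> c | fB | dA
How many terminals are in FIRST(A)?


Production: A -> c | fB | dA
Examining each alternative for leading terminals:
  A -> c : first terminal = 'c'
  A -> fB : first terminal = 'f'
  A -> dA : first terminal = 'd'
FIRST(A) = {c, d, f}
Count: 3

3


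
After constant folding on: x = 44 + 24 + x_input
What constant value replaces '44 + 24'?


Identifying constant sub-expression:
  Original: x = 44 + 24 + x_input
  44 and 24 are both compile-time constants
  Evaluating: 44 + 24 = 68
  After folding: x = 68 + x_input

68


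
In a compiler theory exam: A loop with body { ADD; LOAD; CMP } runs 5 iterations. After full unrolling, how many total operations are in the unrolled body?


Loop body operations: ADD, LOAD, CMP (3 ops per iteration)
Unrolling 5 iterations:
  Iteration 1: ADD, LOAD, CMP (3 ops)
  Iteration 2: ADD, LOAD, CMP (3 ops)
  Iteration 3: ADD, LOAD, CMP (3 ops)
  Iteration 4: ADD, LOAD, CMP (3 ops)
  Iteration 5: ADD, LOAD, CMP (3 ops)
Total: 5 iterations * 3 ops/iter = 15 operations

15


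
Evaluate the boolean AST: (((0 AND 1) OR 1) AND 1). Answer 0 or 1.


Step 1: Evaluate inner node
  0 AND 1 = 0
Step 2: Evaluate next node
  0 OR 1 = 1
Step 3: Evaluate root node
  1 AND 1 = 1

1


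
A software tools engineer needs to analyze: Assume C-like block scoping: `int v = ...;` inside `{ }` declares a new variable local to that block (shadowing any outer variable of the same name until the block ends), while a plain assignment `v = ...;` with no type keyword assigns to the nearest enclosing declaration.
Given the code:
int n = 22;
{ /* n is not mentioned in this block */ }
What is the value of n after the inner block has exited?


Analyzing scoping rules:
Outer scope: declares n = 22
Inner block: n is neither redeclared nor assigned -> unchanged
After the block -> 22
Result: 22

22


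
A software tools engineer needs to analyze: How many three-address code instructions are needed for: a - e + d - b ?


Expression: a - e + d - b
Generating three-address code (respecting * over +/- precedence):
  Instruction 1: t1 = a - e
  Instruction 2: t2 = t1 + d
  Instruction 3: t3 = t2 - b
Total instructions: 3

3


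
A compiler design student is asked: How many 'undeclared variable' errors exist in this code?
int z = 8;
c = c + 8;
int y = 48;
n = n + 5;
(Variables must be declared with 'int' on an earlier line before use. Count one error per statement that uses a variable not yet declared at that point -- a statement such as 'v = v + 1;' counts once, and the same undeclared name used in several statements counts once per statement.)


Scanning code line by line:
  Line 1: declare 'z' -> declared = ['z']
  Line 2: use 'c' -> ERROR (undeclared)
  Line 3: declare 'y' -> declared = ['y', 'z']
  Line 4: use 'n' -> ERROR (undeclared)
Total undeclared variable errors: 2

2


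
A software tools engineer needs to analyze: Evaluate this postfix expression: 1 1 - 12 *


Processing tokens left to right:
Push 1, Push 1
Pop 1 and 1, compute 1 - 1 = 0, push 0
Push 12
Pop 0 and 12, compute 0 * 12 = 0, push 0
Stack result: 0

0


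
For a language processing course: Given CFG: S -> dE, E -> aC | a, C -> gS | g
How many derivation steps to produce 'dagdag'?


Grammar: S -> dE, E -> aC | a, C -> gS | g
Deriving 'dagdag':
Step 1: S -> dE => dE
Step 2: E -> aC => daC
Step 3: C -> gS => dagS
Step 4: S -> dE => dagdE
Step 5: E -> aC => dagdaC
Step 6: C -> g => dagdag
Total derivation steps: 6

6


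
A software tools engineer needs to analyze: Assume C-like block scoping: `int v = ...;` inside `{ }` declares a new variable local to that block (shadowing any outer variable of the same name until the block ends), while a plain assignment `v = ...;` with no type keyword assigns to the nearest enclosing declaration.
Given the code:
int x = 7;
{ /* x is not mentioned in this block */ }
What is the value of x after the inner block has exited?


Analyzing scoping rules:
Outer scope: declares x = 7
Inner block: x is neither redeclared nor assigned -> unchanged
After the block -> 7
Result: 7

7


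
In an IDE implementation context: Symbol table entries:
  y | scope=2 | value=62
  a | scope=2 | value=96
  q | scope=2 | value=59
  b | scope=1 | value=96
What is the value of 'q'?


Searching symbol table for 'q':
  y | scope=2 | value=62
  a | scope=2 | value=96
  q | scope=2 | value=59 <- MATCH
  b | scope=1 | value=96
Found 'q' at scope 2 with value 59

59


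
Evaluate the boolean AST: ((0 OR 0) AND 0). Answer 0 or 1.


Step 1: Evaluate inner node
  0 OR 0 = 0
Step 2: Evaluate root node
  0 AND 0 = 0

0


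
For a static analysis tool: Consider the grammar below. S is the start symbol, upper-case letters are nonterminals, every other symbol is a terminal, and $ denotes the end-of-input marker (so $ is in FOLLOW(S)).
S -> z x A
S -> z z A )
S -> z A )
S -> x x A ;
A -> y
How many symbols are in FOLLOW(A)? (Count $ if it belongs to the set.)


S is the start symbol and does not occur in any rule body, so FOLLOW(S) = {$}.
Examining every occurrence of A in a rule body:
  S -> z x A : A is at the right end -> add FOLLOW(S) = {$}
  S -> z z A ) : A is followed by terminal ')' -> add ')'
  S -> z A ) : A is followed by terminal ')' -> add ')' (already in the set)
  S -> x x A ; : A is followed by terminal ';' -> add ';'
  A -> y : A does not occur in the body -> contributes nothing
FOLLOW(A) = {), ;, $}
Count: 3

3


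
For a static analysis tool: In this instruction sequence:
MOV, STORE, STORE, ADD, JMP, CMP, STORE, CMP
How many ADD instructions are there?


Scanning instruction sequence for ADD:
  Position 1: MOV
  Position 2: STORE
  Position 3: STORE
  Position 4: ADD <- MATCH
  Position 5: JMP
  Position 6: CMP
  Position 7: STORE
  Position 8: CMP
Matches at positions: [4]
Total ADD count: 1

1


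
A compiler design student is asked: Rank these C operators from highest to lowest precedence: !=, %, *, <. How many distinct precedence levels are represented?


Looking up precedence for each operator:
  != -> precedence 3
  % -> precedence 6
  * -> precedence 6
  < -> precedence 4
Sorted highest to lowest: %, *, <, !=
Distinct precedence values: [6, 4, 3]
Number of distinct levels: 3

3


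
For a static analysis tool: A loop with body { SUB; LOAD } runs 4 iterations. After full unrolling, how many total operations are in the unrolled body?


Loop body operations: SUB, LOAD (2 ops per iteration)
Unrolling 4 iterations:
  Iteration 1: SUB, LOAD (2 ops)
  Iteration 2: SUB, LOAD (2 ops)
  Iteration 3: SUB, LOAD (2 ops)
  Iteration 4: SUB, LOAD (2 ops)
Total: 4 iterations * 2 ops/iter = 8 operations

8


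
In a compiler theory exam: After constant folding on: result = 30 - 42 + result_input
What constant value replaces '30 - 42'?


Identifying constant sub-expression:
  Original: result = 30 - 42 + result_input
  30 and 42 are both compile-time constants
  Evaluating: 30 - 42 = -12
  After folding: result = -12 + result_input

-12


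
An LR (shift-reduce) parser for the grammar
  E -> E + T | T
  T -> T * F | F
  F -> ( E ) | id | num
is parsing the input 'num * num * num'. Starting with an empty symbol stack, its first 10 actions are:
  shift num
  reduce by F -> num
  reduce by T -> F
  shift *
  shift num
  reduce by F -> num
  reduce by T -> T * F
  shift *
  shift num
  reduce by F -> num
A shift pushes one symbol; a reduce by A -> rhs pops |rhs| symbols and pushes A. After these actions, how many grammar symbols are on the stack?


Tracking the symbol stack through each action:
  Action 1: shift 'num' : push -> stack = [num] (size 1)
  Action 2: reduce by F -> num : pop 1, push F -> stack = [F] (size 1)
  Action 3: reduce by T -> F : pop 1, push T -> stack = [T] (size 1)
  Action 4: shift '*' : push -> stack = [T, *] (size 2)
  Action 5: shift 'num' : push -> stack = [T, *, num] (size 3)
  Action 6: reduce by F -> num : pop 1, push F -> stack = [T, *, F] (size 3)
  Action 7: reduce by T -> T * F : pop 3, push T -> stack = [T] (size 1)
  Action 8: shift '*' : push -> stack = [T, *] (size 2)
  Action 9: shift 'num' : push -> stack = [T, *, num] (size 3)
  Action 10: reduce by F -> num : pop 1, push F -> stack = [T, *, F] (size 3)
Final stack size: 3

3


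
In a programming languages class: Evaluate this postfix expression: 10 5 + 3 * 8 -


Processing tokens left to right:
Push 10, Push 5
Pop 10 and 5, compute 10 + 5 = 15, push 15
Push 3
Pop 15 and 3, compute 15 * 3 = 45, push 45
Push 8
Pop 45 and 8, compute 45 - 8 = 37, push 37
Stack result: 37

37


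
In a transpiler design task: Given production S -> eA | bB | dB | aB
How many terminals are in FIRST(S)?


Production: S -> eA | bB | dB | aB
Examining each alternative for leading terminals:
  S -> eA : first terminal = 'e'
  S -> bB : first terminal = 'b'
  S -> dB : first terminal = 'd'
  S -> aB : first terminal = 'a'
FIRST(S) = {a, b, d, e}
Count: 4

4


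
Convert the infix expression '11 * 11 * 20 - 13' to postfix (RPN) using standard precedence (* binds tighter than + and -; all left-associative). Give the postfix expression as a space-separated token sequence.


Applying the shunting-yard algorithm:
  Operand 11 -> output
  Push '*' onto operator stack -> op-stack: [*]
  Operand 11 -> output
  See '*' (prec 2); top '*' (prec 2) >= it -> pop '*' to output
  Push '*' onto operator stack -> op-stack: [*]
  Operand 20 -> output
  See '-' (prec 1); top '*' (prec 2) >= it -> pop '*' to output
  Push '-' onto operator stack -> op-stack: [-]
  Operand 13 -> output
  End of input: pop '-' to output
Postfix result: 11 11 * 20 * 13 -

11 11 * 20 * 13 -


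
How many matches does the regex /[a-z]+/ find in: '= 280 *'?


Pattern: /[a-z]+/ (identifiers)
Input: '= 280 *'
Scanning for matches:
Total matches: 0

0


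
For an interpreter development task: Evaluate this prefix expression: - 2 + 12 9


Parsing prefix expression: - 2 + 12 9
Step 1: Innermost operation '+ 12 9'
  12 + 9 = 21
Step 2: Outer operation '- 2 [21]'
  2 - 21 = -19

-19


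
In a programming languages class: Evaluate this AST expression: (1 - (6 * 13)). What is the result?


Expression: (1 - (6 * 13))
Evaluating step by step:
  6 * 13 = 78
  1 - 78 = -77
Result: -77

-77


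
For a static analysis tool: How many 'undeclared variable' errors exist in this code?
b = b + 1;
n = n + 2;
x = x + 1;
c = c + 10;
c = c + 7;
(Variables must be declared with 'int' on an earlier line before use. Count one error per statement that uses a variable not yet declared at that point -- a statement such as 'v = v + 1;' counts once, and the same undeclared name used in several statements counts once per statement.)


Scanning code line by line:
  Line 1: use 'b' -> ERROR (undeclared)
  Line 2: use 'n' -> ERROR (undeclared)
  Line 3: use 'x' -> ERROR (undeclared)
  Line 4: use 'c' -> ERROR (undeclared)
  Line 5: use 'c' -> ERROR (undeclared)
Total undeclared variable errors: 5

5


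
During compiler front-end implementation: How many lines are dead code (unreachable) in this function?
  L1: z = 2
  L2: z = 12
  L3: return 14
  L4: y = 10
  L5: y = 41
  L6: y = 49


Analyzing control flow:
  L1: reachable (before return)
  L2: reachable (before return)
  L3: reachable (return statement)
  L4: DEAD (after return at L3)
  L5: DEAD (after return at L3)
  L6: DEAD (after return at L3)
Return at L3, total lines = 6
Dead lines: L4 through L6
Count: 3

3


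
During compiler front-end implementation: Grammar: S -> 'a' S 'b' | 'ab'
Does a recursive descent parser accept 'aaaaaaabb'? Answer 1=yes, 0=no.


Grammar accepts strings of the form a^n b^n (n >= 1)
Word: 'aaaaaaabb'
Counting: 7 a's and 2 b's
Check: 7 == 2? No
Mismatch: a-count != b-count
Rejected

0


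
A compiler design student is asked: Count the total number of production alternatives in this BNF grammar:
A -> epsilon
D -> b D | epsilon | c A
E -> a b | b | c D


Counting alternatives per rule:
  A: 1 alternative(s)
  D: 3 alternative(s)
  E: 3 alternative(s)
Sum: 1 + 3 + 3 = 7

7


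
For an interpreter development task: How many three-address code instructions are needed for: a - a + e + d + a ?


Expression: a - a + e + d + a
Generating three-address code (respecting * over +/- precedence):
  Instruction 1: t1 = a - a
  Instruction 2: t2 = t1 + e
  Instruction 3: t3 = t2 + d
  Instruction 4: t4 = t3 + a
Total instructions: 4

4


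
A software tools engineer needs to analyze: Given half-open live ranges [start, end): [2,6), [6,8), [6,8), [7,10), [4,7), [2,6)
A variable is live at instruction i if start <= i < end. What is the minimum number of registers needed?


Live ranges:
  Var0: [2, 6)
  Var1: [6, 8)
  Var2: [6, 8)
  Var3: [7, 10)
  Var4: [4, 7)
  Var5: [2, 6)
Sweep-line events (position, delta, active):
  pos=2 start -> active=1
  pos=2 start -> active=2
  pos=4 start -> active=3
  pos=6 end -> active=2
  pos=6 end -> active=1
  pos=6 start -> active=2
  pos=6 start -> active=3
  pos=7 end -> active=2
  pos=7 start -> active=3
  pos=8 end -> active=2
  pos=8 end -> active=1
  pos=10 end -> active=0
Maximum simultaneous active: 3
Minimum registers needed: 3

3


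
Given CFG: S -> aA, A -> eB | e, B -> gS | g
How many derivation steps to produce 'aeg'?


Grammar: S -> aA, A -> eB | e, B -> gS | g
Deriving 'aeg':
Step 1: S -> aA => aA
Step 2: A -> eB => aeB
Step 3: B -> g => aeg
Total derivation steps: 3

3


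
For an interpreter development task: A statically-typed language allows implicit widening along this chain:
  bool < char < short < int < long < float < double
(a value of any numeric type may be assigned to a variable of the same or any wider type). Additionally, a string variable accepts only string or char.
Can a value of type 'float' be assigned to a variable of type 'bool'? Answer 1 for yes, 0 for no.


Target variable type: bool
Source value type: float
Numeric ranks: float=5, bool=0
Widening allowed iff rank(source) <= rank(target): 5 <= 0? No
Result: 0

0


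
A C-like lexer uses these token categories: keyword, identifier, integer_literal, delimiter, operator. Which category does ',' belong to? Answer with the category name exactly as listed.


Token: ','
Checking categories:
  identifier: no
  integer_literal: no
  operator: no
  keyword: no
  delimiter: YES
Category: delimiter

delimiter


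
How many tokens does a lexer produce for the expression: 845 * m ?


Scanning '845 * m'
Token 1: '845' -> integer_literal
Token 2: '*' -> operator
Token 3: 'm' -> identifier
Total tokens: 3

3


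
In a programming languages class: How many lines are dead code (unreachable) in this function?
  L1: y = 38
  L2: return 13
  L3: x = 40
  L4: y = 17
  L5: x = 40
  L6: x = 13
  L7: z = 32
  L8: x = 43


Analyzing control flow:
  L1: reachable (before return)
  L2: reachable (return statement)
  L3: DEAD (after return at L2)
  L4: DEAD (after return at L2)
  L5: DEAD (after return at L2)
  L6: DEAD (after return at L2)
  L7: DEAD (after return at L2)
  L8: DEAD (after return at L2)
Return at L2, total lines = 8
Dead lines: L3 through L8
Count: 6

6


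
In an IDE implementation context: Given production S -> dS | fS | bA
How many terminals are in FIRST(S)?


Production: S -> dS | fS | bA
Examining each alternative for leading terminals:
  S -> dS : first terminal = 'd'
  S -> fS : first terminal = 'f'
  S -> bA : first terminal = 'b'
FIRST(S) = {b, d, f}
Count: 3

3


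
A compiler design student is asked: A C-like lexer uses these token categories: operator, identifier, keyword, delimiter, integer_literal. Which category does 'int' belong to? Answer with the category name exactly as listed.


Token: 'int'
Checking categories:
  identifier: no
  integer_literal: no
  operator: no
  keyword: YES
  delimiter: no
Category: keyword

keyword


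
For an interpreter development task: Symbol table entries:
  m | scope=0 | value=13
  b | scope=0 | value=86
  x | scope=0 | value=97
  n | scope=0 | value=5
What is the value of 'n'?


Searching symbol table for 'n':
  m | scope=0 | value=13
  b | scope=0 | value=86
  x | scope=0 | value=97
  n | scope=0 | value=5 <- MATCH
Found 'n' at scope 0 with value 5

5


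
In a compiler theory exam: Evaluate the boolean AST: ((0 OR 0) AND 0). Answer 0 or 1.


Step 1: Evaluate inner node
  0 OR 0 = 0
Step 2: Evaluate root node
  0 AND 0 = 0

0


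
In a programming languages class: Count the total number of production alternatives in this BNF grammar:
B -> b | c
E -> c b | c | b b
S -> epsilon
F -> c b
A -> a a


Counting alternatives per rule:
  B: 2 alternative(s)
  E: 3 alternative(s)
  S: 1 alternative(s)
  F: 1 alternative(s)
  A: 1 alternative(s)
Sum: 2 + 3 + 1 + 1 + 1 = 8

8


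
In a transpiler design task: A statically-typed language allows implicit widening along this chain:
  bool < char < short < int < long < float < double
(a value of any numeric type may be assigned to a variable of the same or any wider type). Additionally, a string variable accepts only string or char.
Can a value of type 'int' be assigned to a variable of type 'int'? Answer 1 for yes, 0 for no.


Target variable type: int
Source value type: int
Numeric ranks: int=3, int=3
Widening allowed iff rank(source) <= rank(target): 3 <= 3? Yes
Result: 1

1


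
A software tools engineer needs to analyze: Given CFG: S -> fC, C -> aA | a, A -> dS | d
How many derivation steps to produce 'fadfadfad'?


Grammar: S -> fC, C -> aA | a, A -> dS | d
Deriving 'fadfadfad':
Step 1: S -> fC => fC
Step 2: C -> aA => faA
Step 3: A -> dS => fadS
Step 4: S -> fC => fadfC
Step 5: C -> aA => fadfaA
Step 6: A -> dS => fadfadS
Step 7: S -> fC => fadfadfC
Step 8: C -> aA => fadfadfaA
Step 9: A -> d => fadfadfad
Total derivation steps: 9

9


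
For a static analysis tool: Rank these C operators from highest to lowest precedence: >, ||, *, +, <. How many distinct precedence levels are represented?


Looking up precedence for each operator:
  > -> precedence 4
  || -> precedence 1
  * -> precedence 6
  + -> precedence 5
  < -> precedence 4
Sorted highest to lowest: *, +, >, <, ||
Distinct precedence values: [6, 5, 4, 1]
Number of distinct levels: 4

4


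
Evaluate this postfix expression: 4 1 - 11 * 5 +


Processing tokens left to right:
Push 4, Push 1
Pop 4 and 1, compute 4 - 1 = 3, push 3
Push 11
Pop 3 and 11, compute 3 * 11 = 33, push 33
Push 5
Pop 33 and 5, compute 33 + 5 = 38, push 38
Stack result: 38

38


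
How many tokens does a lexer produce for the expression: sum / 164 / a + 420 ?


Scanning 'sum / 164 / a + 420'
Token 1: 'sum' -> identifier
Token 2: '/' -> operator
Token 3: '164' -> integer_literal
Token 4: '/' -> operator
Token 5: 'a' -> identifier
Token 6: '+' -> operator
Token 7: '420' -> integer_literal
Total tokens: 7

7


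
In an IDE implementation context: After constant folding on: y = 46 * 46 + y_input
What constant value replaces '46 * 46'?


Identifying constant sub-expression:
  Original: y = 46 * 46 + y_input
  46 and 46 are both compile-time constants
  Evaluating: 46 * 46 = 2116
  After folding: y = 2116 + y_input

2116


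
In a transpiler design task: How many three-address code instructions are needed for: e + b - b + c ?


Expression: e + b - b + c
Generating three-address code (respecting * over +/- precedence):
  Instruction 1: t1 = e + b
  Instruction 2: t2 = t1 - b
  Instruction 3: t3 = t2 + c
Total instructions: 3

3


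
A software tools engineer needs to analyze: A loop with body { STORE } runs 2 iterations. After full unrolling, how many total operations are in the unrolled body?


Loop body operations: STORE (1 op per iteration)
Unrolling 2 iterations:
  Iteration 1: STORE (1 ops)
  Iteration 2: STORE (1 ops)
Total: 2 iterations * 1 ops/iter = 2 operations

2


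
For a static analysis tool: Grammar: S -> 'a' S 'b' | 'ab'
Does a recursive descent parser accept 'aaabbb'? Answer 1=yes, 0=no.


Grammar accepts strings of the form a^n b^n (n >= 1)
Word: 'aaabbb'
Counting: 3 a's and 3 b's
Check: 3 == 3? Yes
Derivation (S -> aSb applied 2 time(s), then S -> ab): S => aSb => aaSbb => aaabbb
Accepted

1


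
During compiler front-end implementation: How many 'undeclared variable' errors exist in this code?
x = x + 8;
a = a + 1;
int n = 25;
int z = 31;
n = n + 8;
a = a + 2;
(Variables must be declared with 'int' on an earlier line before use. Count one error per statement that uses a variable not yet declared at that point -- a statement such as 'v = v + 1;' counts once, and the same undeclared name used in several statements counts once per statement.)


Scanning code line by line:
  Line 1: use 'x' -> ERROR (undeclared)
  Line 2: use 'a' -> ERROR (undeclared)
  Line 3: declare 'n' -> declared = ['n']
  Line 4: declare 'z' -> declared = ['n', 'z']
  Line 5: use 'n' -> OK (declared)
  Line 6: use 'a' -> ERROR (undeclared)
Total undeclared variable errors: 3

3


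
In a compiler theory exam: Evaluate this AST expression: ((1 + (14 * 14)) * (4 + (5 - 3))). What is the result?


Expression: ((1 + (14 * 14)) * (4 + (5 - 3)))
Evaluating step by step:
  14 * 14 = 196
  1 + 196 = 197
  5 - 3 = 2
  4 + 2 = 6
  197 * 6 = 1182
Result: 1182

1182


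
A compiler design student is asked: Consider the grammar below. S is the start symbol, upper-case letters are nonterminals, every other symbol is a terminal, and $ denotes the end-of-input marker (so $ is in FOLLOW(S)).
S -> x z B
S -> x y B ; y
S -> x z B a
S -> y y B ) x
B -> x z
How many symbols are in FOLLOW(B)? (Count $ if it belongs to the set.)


S is the start symbol and does not occur in any rule body, so FOLLOW(S) = {$}.
Examining every occurrence of B in a rule body:
  S -> x z B : B is at the right end -> add FOLLOW(S) = {$}
  S -> x y B ; y : B is followed by terminal ';' -> add ';'
  S -> x z B a : B is followed by terminal 'a' -> add 'a'
  S -> y y B ) x : B is followed by terminal ')' -> add ')'
  B -> x z : B does not occur in the body -> contributes nothing
FOLLOW(B) = {), ;, a, $}
Count: 4

4
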